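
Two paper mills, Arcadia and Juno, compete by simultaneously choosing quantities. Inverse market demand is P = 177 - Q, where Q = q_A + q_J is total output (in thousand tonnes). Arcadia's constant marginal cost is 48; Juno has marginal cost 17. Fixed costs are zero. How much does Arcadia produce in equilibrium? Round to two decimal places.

Arcadia's profit: π_A = (177 - Q)q_A - (48q_A). Setting ∂π_A/∂q_A = 0: 129 - 2q_A - (q_J) = 0.
Juno's profit: π_J = (177 - Q)q_J - (17q_J). Setting ∂π_J/∂q_J = 0: 160 - 2q_J - (q_A) = 0.
Best responses: q_A = (129 - q_J)/2, q_J = (160 - q_A)/2.
Substituting one into the other gives q_A = 98/3 and q_J = 191/3.

32.67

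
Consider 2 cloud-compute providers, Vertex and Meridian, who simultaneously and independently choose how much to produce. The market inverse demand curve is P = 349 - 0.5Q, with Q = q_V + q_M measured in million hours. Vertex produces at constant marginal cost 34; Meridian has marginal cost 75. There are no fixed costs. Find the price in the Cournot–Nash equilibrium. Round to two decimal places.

152.67

Vertex's profit: π_V = (349 - 0.5Q)q_V - (34q_V). Setting ∂π_V/∂q_V = 0: 315 - q_V - (1/2)(q_M) = 0.
Meridian's first-order condition: 274 - q_M - (1/2)(q_V) = 0.
Rearranging gives the reaction functions q_V = (315 - (1/2)q_M) and q_M = (274 - (1/2)q_V).
Substituting one into the other gives q_V = 712/3 and q_M = 466/3.
Total output Q = 1178/3, so price P = 349 - (1/2)·(1178/3) = 458/3.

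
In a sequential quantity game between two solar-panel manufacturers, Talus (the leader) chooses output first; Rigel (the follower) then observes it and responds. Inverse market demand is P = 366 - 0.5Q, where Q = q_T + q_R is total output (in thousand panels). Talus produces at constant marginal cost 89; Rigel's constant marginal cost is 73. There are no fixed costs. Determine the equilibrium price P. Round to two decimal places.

The follower Rigel best-responds to any q_T: π_R = (366 - 0.5Q)q_R - 73q_R.
Setting the follower's marginal profit to zero, 293 - (1/2)q_T - q_R = 0, i.e. q_R = (293 - (1/2)q_T).
The leader anticipates this reaction. Substituting into P = 366 - 0.5Q gives P = 439/2 - (1/4)q_T, so π_T = (439/2 - (1/4)q_T)q_T - 89q_T.
The leader's first-order condition 261/2 - (1/2)q_T = 0 yields q_T = 261.
Then q_R = (293 - (1/2)·261) = 325/2.
Total output Q = 847/2, so price P = 366 - (1/2)·(847/2) = 617/4.

154.25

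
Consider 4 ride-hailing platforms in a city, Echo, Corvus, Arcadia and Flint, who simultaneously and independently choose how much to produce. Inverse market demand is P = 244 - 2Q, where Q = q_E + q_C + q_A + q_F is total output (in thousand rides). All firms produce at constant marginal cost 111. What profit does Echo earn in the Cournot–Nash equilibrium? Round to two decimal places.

Each firm earns π_i = (244 - 2Q)q_i - 111q_i.
Setting ∂π_i/∂q_i = 0 with rivals' quantities fixed: 133 - 4q_i - 2·Σ_{j≠i} q_j = 0.
By symmetry each firm produces the same amount; substituting Σ_{j≠i} q_j = 3q_i yields q_i = 133/10.
Price P = 244 - 2·(266/5) = 688/5.
Echo's profit: (688/5 - 111)·(133/10) = 353.7800.

353.78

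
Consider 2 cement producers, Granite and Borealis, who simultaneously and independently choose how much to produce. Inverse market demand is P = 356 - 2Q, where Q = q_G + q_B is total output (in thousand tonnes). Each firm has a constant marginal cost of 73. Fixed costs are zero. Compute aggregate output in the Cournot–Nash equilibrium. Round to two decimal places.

94.33

A representative firm's profit is π_i = q_i(356 - 2Q) - 73q_i.
First-order condition (treating rivals' output as given): 283 - 4q_i - 2q_j = 0.
By symmetry each firm produces the same amount; substituting q_j = q_i yields q_i = 283/6.
Total output Q = 283/6 + 283/6 = 283/3.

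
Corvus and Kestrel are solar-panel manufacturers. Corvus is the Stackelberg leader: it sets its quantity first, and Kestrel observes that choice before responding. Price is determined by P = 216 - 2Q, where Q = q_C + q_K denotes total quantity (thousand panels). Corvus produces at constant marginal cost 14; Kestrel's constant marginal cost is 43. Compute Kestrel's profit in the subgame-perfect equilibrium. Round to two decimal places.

413.28

Solve by backward induction. Given q_C, the follower Kestrel maximises π_K = (216 - 2q_C - 2q_K)q_K - 43q_K.
Follower FOC: 173 - 2q_C - 4q_K = 0, so q_K(q_C) = (173 - 2q_C)/4.
Corvus substitutes q_K(q_C) into its own profit: π_C = q_C(216 - 2q_C - (173 - 2q_C)/2) - 14q_C = (259/2 - q_C)q_C - 14q_C.
Leader FOC: 231/2 - 2q_C = 0, so q_C = 231/4.
Then q_K = (173 - 2·(231/4))/4 = 115/8.
Price P = 216 - 2·(577/8) = 287/4.
Kestrel's profit: (287/4 - 43)·(115/8) = 413.2813.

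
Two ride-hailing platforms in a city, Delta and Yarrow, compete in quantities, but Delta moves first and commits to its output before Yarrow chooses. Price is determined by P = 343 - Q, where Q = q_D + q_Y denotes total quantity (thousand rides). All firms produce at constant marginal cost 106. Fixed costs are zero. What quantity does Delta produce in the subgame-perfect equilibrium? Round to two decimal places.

118.50

Solve by backward induction. Given q_D, the follower Yarrow maximises π_Y = (343 - q_D - q_Y)q_Y - 106q_Y.
Follower FOC: 237 - q_D - 2q_Y = 0, so q_Y(q_D) = (237 - q_D)/2.
The leader anticipates this reaction. Substituting into P = 343 - Q gives P = 449/2 - (1/2)q_D, so π_D = (449/2 - (1/2)q_D)q_D - 106q_D.
Maximising: ∂π_D/∂q_D = 237/2 - q_D = 0, giving q_D = 237/2.
Then q_Y = (237 - 237/2)/2 = 237/4.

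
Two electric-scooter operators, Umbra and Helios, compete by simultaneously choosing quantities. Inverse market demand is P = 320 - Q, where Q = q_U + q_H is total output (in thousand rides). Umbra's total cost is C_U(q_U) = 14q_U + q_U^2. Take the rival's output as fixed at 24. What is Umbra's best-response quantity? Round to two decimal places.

With the rival's output fixed at 24, Umbra's profit is π_U = (320 - 24 - q_U)q_U - (14q_U + q_U²) = (296 - q_U)q_U - (14q_U + q_U²).
∂π_U/∂q_U = 282 - 4q_U = 0, so q_U = 141/2.

70.50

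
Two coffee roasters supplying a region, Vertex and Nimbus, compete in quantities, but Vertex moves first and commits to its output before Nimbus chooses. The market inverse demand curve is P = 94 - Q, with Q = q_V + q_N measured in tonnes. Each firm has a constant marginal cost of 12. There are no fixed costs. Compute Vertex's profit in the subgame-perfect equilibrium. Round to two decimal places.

840.50

The follower Nimbus best-responds to any q_V: π_N = (94 - Q)q_N - 12q_N.
Setting the follower's marginal profit to zero, 82 - q_V - 2q_N = 0, i.e. q_N = (82 - q_V)/2.
The leader anticipates this reaction. Substituting into P = 94 - Q gives P = 53 - (1/2)q_V, so π_V = (53 - (1/2)q_V)q_V - 12q_V.
Leader FOC: 41 - q_V = 0, so q_V = 41.
Then q_N = (82 - 41)/2 = 41/2.
Price P = 94 - 123/2 = 65/2.
Vertex's profit: (65/2 - 12)·41 = 1681/2.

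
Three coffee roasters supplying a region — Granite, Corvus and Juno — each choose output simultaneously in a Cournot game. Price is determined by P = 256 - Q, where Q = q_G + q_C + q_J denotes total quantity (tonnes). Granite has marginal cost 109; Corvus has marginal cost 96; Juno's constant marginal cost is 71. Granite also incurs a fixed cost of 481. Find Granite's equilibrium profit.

Granite's profit: π_G = (256 - Q)q_G - (109q_G). Setting ∂π_G/∂q_G = 0: 147 - 2q_G - (q_C + q_J) = 0.
Corvus's first-order condition: 160 - 2q_C - (q_G + q_J) = 0.
Juno's profit: π_J = (256 - Q)q_J - (71q_J). Setting ∂π_J/∂q_J = 0: 185 - 2q_J - (q_G + q_C) = 0.
Adding the 3 first-order conditions: 492 − 4Q = 0, so Q = 123.
Back-substituting: q_G = (147 − 123) = 24, q_C = (160 − 123) = 37, q_J = (185 − 123) = 62.
Price P = 256 - 123 = 133.
Granite's profit: (133 - 109)·24 - 481 = 95.

95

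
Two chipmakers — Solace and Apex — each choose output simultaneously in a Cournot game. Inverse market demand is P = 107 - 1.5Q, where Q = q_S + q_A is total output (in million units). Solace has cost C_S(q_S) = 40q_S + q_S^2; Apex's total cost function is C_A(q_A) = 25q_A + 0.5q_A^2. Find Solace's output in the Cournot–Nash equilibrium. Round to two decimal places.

Solace's profit: π_S = (107 - 1.5Q)q_S - (40q_S + q_S²). Setting ∂π_S/∂q_S = 0: 67 - 5q_S - (3/2)(q_A) = 0.
Apex's profit: π_A = (107 - 1.5Q)q_A - (25q_A + (1/2)q_A²). Setting ∂π_A/∂q_A = 0: 82 - 4q_A - (3/2)(q_S) = 0.
Best responses: q_S = (67 - (3/2)q_A)/5, q_A = (82 - (3/2)q_S)/4.
Solving the pair: q_S = 580/71, q_A = 1238/71.

8.17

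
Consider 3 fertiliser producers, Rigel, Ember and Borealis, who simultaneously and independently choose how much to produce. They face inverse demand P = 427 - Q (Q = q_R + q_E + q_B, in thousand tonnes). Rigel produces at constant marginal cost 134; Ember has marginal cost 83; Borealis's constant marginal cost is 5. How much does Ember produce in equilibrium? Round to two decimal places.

79.25

Rigel's profit: π_R = (427 - Q)q_R - (134q_R). Setting ∂π_R/∂q_R = 0: 293 - 2q_R - (q_E + q_B) = 0.
Ember's profit: π_E = (427 - Q)q_E - (83q_E). Setting ∂π_E/∂q_E = 0: 344 - 2q_E - (q_R + q_B) = 0.
Borealis's first-order condition: 422 - 2q_B - (q_R + q_E) = 0.
Adding the 3 first-order conditions: 1059 − 4Q = 0, so Q = 1059/4.
Back-substituting: q_R = (293 − 1059/4) = 113/4, q_E = (344 − 1059/4) = 317/4, q_B = (422 − 1059/4) = 629/4.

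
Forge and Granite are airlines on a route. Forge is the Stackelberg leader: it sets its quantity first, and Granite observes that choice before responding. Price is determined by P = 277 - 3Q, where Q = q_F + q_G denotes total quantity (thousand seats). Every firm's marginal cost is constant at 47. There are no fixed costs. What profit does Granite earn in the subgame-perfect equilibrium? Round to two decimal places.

The follower Granite best-responds to any q_F: π_G = (277 - 3Q)q_G - 47q_G.
Setting the follower's marginal profit to zero, 230 - 3q_F - 6q_G = 0, i.e. q_G = (230 - 3q_F)/6.
Forge substitutes q_G(q_F) into its own profit: π_F = q_F(277 - 3q_F - (230 - 3q_F)/2) - 47q_F = (162 - (3/2)q_F)q_F - 47q_F.
Maximising: ∂π_F/∂q_F = 115 - 3q_F = 0, giving q_F = 115/3.
Then q_G = (230 - 3·(115/3))/6 = 115/6.
Price P = 277 - 3·(115/2) = 209/2.
Granite's profit: (209/2 - 47)·(115/6) = 1102.0833.

1102.08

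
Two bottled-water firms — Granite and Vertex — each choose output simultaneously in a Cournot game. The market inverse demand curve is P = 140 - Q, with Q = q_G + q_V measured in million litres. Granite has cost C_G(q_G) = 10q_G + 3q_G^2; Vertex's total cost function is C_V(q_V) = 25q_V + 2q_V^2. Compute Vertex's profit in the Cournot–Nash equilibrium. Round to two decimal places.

847.58

Granite's profit: π_G = (140 - Q)q_G - (10q_G + 3q_G²). Setting ∂π_G/∂q_G = 0: 130 - 8q_G - (q_V) = 0.
Vertex's profit: π_V = (140 - Q)q_V - (25q_V + 2q_V²). Setting ∂π_V/∂q_V = 0: 115 - 6q_V - (q_G) = 0.
Rearranging gives the reaction functions q_G = (130 - q_V)/8 and q_V = (115 - q_G)/6.
Solving the pair: q_G = 665/47, q_V = 790/47.
Price P = 140 - 1455/47 = 109.0426.
Vertex's profit: 109.0426·(790/47) - 25·(790/47) - 2(790/47)² = 847.5781.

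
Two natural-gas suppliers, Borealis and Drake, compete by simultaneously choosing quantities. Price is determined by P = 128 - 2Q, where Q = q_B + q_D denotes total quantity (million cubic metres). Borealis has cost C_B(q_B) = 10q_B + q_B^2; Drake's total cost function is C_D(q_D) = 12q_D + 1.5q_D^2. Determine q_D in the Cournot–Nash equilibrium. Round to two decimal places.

Borealis's profit: π_B = (128 - 2Q)q_B - (10q_B + q_B²). Setting ∂π_B/∂q_B = 0: 118 - 6q_B - 2(q_D) = 0.
Drake's profit: π_D = (128 - 2Q)q_D - (12q_D + (3/2)q_D²). Setting ∂π_D/∂q_D = 0: 116 - 7q_D - 2(q_B) = 0.
Rearranging gives the reaction functions q_B = (118 - 2q_D)/6 and q_D = (116 - 2q_B)/7.
Substituting one into the other gives q_B = 297/19 and q_D = 230/19.

12.11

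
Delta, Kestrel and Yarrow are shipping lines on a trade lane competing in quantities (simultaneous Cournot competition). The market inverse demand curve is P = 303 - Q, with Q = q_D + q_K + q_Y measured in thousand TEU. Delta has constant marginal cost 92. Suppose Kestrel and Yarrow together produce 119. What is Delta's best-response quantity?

With rivals' combined output fixed at 119, Delta's profit is π_D = (303 - 119 - q_D)q_D - (92q_D) = (184 - q_D)q_D - (92q_D).
∂π_D/∂q_D = 92 - 2q_D = 0, so q_D = 46.

46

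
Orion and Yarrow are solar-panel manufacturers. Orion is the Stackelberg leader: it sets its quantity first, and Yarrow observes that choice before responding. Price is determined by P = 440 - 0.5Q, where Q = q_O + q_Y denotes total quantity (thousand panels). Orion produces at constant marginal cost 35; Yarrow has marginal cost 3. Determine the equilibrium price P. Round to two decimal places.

128.25

Solve by backward induction. Given q_O, the follower Yarrow maximises π_Y = (440 - (1/2)q_O - (1/2)q_Y)q_Y - 3q_Y.
Setting the follower's marginal profit to zero, 437 - (1/2)q_O - q_Y = 0, i.e. q_Y = (437 - (1/2)q_O).
The leader anticipates this reaction. Substituting into P = 440 - 0.5Q gives P = 443/2 - (1/4)q_O, so π_O = (443/2 - (1/4)q_O)q_O - 35q_O.
The leader's first-order condition 373/2 - (1/2)q_O = 0 yields q_O = 373.
Then q_Y = (437 - (1/2)·373) = 501/2.
Total output Q = 1247/2, so price P = 440 - (1/2)·(1247/2) = 513/4.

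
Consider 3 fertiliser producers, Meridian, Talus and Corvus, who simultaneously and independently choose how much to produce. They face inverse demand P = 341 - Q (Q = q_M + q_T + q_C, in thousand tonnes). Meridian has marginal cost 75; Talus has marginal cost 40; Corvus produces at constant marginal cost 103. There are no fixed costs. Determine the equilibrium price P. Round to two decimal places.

139.75

Meridian's profit: π_M = (341 - Q)q_M - (75q_M). Setting ∂π_M/∂q_M = 0: 266 - 2q_M - (q_T + q_C) = 0.
Talus's profit: π_T = (341 - Q)q_T - (40q_T). Setting ∂π_T/∂q_T = 0: 301 - 2q_T - (q_M + q_C) = 0.
Corvus's first-order condition: 238 - 2q_C - (q_M + q_T) = 0.
Adding the 3 conditions: 805 − 2Q − 2Q = 0, i.e. Q = 805/4.
Back-substituting: q_M = (266 − 805/4) = 259/4, q_T = (301 − 805/4) = 399/4, q_C = (238 − 805/4) = 147/4.
Total output Q = 805/4, so price P = 341 - 805/4 = 559/4.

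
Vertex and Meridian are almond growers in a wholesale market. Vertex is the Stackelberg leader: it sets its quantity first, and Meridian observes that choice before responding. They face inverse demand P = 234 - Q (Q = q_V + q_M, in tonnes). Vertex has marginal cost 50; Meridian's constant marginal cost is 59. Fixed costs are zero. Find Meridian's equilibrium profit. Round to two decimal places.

Solve by backward induction. Given q_V, the follower Meridian maximises π_M = (234 - q_V - q_M)q_M - 59q_M.
∂π_M/∂q_M = 175 - q_V - 2q_M = 0 gives the reaction function q_M = (175 - q_V)/2.
The leader anticipates this reaction. Substituting into P = 234 - Q gives P = 293/2 - (1/2)q_V, so π_V = (293/2 - (1/2)q_V)q_V - 50q_V.
Leader FOC: 193/2 - q_V = 0, so q_V = 193/2.
Then q_M = (175 - 193/2)/2 = 157/4.
Price P = 234 - 543/4 = 393/4.
Meridian's profit: (393/4 - 59)·(157/4) = 1540.5625.

1540.56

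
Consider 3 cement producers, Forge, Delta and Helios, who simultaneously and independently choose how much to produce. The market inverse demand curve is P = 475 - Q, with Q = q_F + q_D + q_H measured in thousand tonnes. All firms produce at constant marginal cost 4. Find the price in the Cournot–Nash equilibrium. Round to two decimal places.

A representative firm's profit is π_i = q_i(475 - Q) - 4q_i.
First-order condition (treating rivals' output as given): 471 - 2q_i - Σ_{j≠i} q_j = 0.
With identical firms every q_j equals q_i, so Σ_{j≠i} q_j = 2q_i and 471 = 4q_i, giving q_i = 471/4.
Total output Q = 1413/4, so price P = 475 - 1413/4 = 487/4.

121.75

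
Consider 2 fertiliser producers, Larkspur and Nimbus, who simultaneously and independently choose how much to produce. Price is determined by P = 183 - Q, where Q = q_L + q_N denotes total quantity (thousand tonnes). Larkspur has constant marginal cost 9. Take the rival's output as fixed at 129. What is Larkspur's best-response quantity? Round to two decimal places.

22.50

With the rival's output fixed at 129, Larkspur's profit is π_L = (183 - 129 - q_L)q_L - (9q_L) = (54 - q_L)q_L - (9q_L).
∂π_L/∂q_L = 45 - 2q_L = 0, so q_L = 45/2.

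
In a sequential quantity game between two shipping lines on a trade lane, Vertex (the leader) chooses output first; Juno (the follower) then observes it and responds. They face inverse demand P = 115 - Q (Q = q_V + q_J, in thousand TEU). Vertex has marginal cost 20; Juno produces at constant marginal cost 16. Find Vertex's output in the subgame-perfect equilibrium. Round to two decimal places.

Solve by backward induction. Given q_V, the follower Juno maximises π_J = (115 - q_V - q_J)q_J - 16q_J.
∂π_J/∂q_J = 99 - q_V - 2q_J = 0 gives the reaction function q_J = (99 - q_V)/2.
Vertex substitutes q_J(q_V) into its own profit: π_V = q_V(115 - q_V - (99 - q_V)/2) - 20q_V = (131/2 - (1/2)q_V)q_V - 20q_V.
The leader's first-order condition 91/2 - q_V = 0 yields q_V = 91/2.
Then q_J = (99 - 91/2)/2 = 107/4.

45.50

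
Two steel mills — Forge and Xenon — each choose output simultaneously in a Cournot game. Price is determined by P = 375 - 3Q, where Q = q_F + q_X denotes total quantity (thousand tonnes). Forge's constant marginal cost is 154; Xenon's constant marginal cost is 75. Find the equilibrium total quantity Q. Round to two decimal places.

Forge's profit: π_F = (375 - 3Q)q_F - (154q_F). Setting ∂π_F/∂q_F = 0: 221 - 6q_F - 3(q_X) = 0.
Xenon's profit: π_X = (375 - 3Q)q_X - (75q_X). Setting ∂π_X/∂q_X = 0: 300 - 6q_X - 3(q_F) = 0.
So q_F = (221 - 3q_X)/6 and q_X = (300 - 3q_F)/6.
Solving the pair: q_F = 142/9, q_X = 379/9.
Total output Q = 142/9 + 379/9 = 521/9.

57.89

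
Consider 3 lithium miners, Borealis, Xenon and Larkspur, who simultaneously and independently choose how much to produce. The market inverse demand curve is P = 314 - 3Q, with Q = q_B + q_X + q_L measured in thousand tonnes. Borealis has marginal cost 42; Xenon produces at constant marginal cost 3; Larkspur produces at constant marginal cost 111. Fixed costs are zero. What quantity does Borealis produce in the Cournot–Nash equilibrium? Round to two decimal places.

Borealis's profit: π_B = (314 - 3Q)q_B - (42q_B). Setting ∂π_B/∂q_B = 0: 272 - 6q_B - 3(q_X + q_L) = 0.
Xenon's first-order condition: 311 - 6q_X - 3(q_B + q_L) = 0.
Larkspur's profit: π_L = (314 - 3Q)q_L - (111q_L). Setting ∂π_L/∂q_L = 0: 203 - 6q_L - 3(q_B + q_X) = 0.
Summing all 3 equations gives 786 − 12Q = 0, hence Q = 131/2.
Back-substituting: q_B = (272 − 393/2)/3 = 151/6, q_X = (311 − 393/2)/3 = 229/6, q_L = (203 − 393/2)/3 = 13/6.

25.17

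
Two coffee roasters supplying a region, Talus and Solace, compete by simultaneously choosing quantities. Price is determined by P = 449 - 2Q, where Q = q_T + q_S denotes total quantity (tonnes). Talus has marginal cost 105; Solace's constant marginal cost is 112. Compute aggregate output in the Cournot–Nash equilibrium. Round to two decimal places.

113.50

Talus's profit: π_T = (449 - 2Q)q_T - (105q_T). Setting ∂π_T/∂q_T = 0: 344 - 4q_T - 2(q_S) = 0.
Solace's first-order condition: 337 - 4q_S - 2(q_T) = 0.
So q_T = (344 - 2q_S)/4 and q_S = (337 - 2q_T)/4.
Solving the pair: q_T = 117/2, q_S = 55.
Total output Q = 117/2 + 55 = 227/2.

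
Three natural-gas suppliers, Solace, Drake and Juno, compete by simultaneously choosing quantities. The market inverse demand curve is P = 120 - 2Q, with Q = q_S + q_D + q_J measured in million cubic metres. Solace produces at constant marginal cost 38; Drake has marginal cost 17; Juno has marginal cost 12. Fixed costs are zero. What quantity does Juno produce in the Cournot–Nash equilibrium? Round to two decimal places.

17.38

Solace's profit: π_S = (120 - 2Q)q_S - (38q_S). Setting ∂π_S/∂q_S = 0: 82 - 4q_S - 2(q_D + q_J) = 0.
Drake's profit: π_D = (120 - 2Q)q_D - (17q_D). Setting ∂π_D/∂q_D = 0: 103 - 4q_D - 2(q_S + q_J) = 0.
Juno's first-order condition: 108 - 4q_J - 2(q_S + q_D) = 0.
Adding the 3 first-order conditions: 293 − 8Q = 0, so Q = 293/8.
Back-substituting: q_S = (82 − 293/4)/2 = 35/8, q_D = (103 − 293/4)/2 = 119/8, q_J = (108 − 293/4)/2 = 139/8.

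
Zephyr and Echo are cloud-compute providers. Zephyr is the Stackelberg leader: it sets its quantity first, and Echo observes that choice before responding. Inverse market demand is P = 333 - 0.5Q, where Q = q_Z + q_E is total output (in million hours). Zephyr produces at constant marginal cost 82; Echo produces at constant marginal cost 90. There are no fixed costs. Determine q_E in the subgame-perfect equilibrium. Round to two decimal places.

113.50

The follower Echo best-responds to any q_Z: π_E = (333 - 0.5Q)q_E - 90q_E.
Follower FOC: 243 - (1/2)q_Z - q_E = 0, so q_E(q_Z) = (243 - (1/2)q_Z).
Zephyr substitutes q_E(q_Z) into its own profit: π_Z = q_Z(333 - (1/2)q_Z - (243 - (1/2)q_Z)/2) - 82q_Z = (423/2 - (1/4)q_Z)q_Z - 82q_Z.
Maximising: ∂π_Z/∂q_Z = 259/2 - (1/2)q_Z = 0, giving q_Z = 259.
Then q_E = (243 - (1/2)·259) = 227/2.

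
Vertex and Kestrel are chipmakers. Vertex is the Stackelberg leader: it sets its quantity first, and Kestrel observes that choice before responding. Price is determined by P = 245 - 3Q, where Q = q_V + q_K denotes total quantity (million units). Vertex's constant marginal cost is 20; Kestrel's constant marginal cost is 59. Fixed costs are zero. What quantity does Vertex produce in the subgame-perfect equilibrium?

44

Solve by backward induction. Given q_V, the follower Kestrel maximises π_K = (245 - 3q_V - 3q_K)q_K - 59q_K.
Setting the follower's marginal profit to zero, 186 - 3q_V - 6q_K = 0, i.e. q_K = (186 - 3q_V)/6.
The leader anticipates this reaction. Substituting into P = 245 - 3Q gives P = 152 - (3/2)q_V, so π_V = (152 - (3/2)q_V)q_V - 20q_V.
Maximising: ∂π_V/∂q_V = 132 - 3q_V = 0, giving q_V = 44.
Then q_K = (186 - 3·44)/6 = 9.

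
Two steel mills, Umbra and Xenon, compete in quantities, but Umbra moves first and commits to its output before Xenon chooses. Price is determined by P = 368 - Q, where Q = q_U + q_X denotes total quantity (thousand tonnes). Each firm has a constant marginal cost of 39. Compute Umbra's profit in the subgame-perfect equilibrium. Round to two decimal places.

Solve by backward induction. Given q_U, the follower Xenon maximises π_X = (368 - q_U - q_X)q_X - 39q_X.
∂π_X/∂q_X = 329 - q_U - 2q_X = 0 gives the reaction function q_X = (329 - q_U)/2.
Umbra substitutes q_X(q_U) into its own profit: π_U = q_U(368 - q_U - (329 - q_U)/2) - 39q_U = (407/2 - (1/2)q_U)q_U - 39q_U.
The leader's first-order condition 329/2 - q_U = 0 yields q_U = 329/2.
Then q_X = (329 - 329/2)/2 = 329/4.
Price P = 368 - 987/4 = 485/4.
Umbra's profit: (485/4 - 39)·(329/2) = 13530.1250.

13530.13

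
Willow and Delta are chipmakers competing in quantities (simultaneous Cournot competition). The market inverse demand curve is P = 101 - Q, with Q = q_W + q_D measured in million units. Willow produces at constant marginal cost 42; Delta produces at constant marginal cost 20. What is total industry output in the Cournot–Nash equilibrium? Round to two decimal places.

Willow's profit: π_W = (101 - Q)q_W - (42q_W). Setting ∂π_W/∂q_W = 0: 59 - 2q_W - (q_D) = 0.
Delta's profit: π_D = (101 - Q)q_D - (20q_D). Setting ∂π_D/∂q_D = 0: 81 - 2q_D - (q_W) = 0.
Rearranging gives the reaction functions q_W = (59 - q_D)/2 and q_D = (81 - q_W)/2.
Substituting one into the other gives q_W = 37/3 and q_D = 103/3.
Total output Q = 37/3 + 103/3 = 140/3.

46.67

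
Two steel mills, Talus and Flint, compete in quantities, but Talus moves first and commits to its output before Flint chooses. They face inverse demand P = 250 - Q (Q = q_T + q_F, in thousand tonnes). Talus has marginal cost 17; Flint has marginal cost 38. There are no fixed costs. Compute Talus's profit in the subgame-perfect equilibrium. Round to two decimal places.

8064.50

Solve by backward induction. Given q_T, the follower Flint maximises π_F = (250 - q_T - q_F)q_F - 38q_F.
Follower FOC: 212 - q_T - 2q_F = 0, so q_F(q_T) = (212 - q_T)/2.
The leader anticipates this reaction. Substituting into P = 250 - Q gives P = 144 - (1/2)q_T, so π_T = (144 - (1/2)q_T)q_T - 17q_T.
The leader's first-order condition 127 - q_T = 0 yields q_T = 127.
Then q_F = (212 - 127)/2 = 85/2.
Price P = 250 - 339/2 = 161/2.
Talus's profit: (161/2 - 17)·127 = 8064.5000.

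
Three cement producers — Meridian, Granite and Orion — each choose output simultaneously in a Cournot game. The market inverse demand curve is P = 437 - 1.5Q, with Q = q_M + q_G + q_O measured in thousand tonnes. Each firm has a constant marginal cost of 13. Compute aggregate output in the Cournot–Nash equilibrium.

A representative firm's profit is π_i = q_i(437 - 1.5Q) - 13q_i.
First-order condition (treating rivals' output as given): 424 - 3q_i - (3/2)·Σ_{j≠i} q_j = 0.
By symmetry each firm produces the same amount; substituting Σ_{j≠i} q_j = 2q_i yields q_i = 424/6 = 212/3.
Total output Q = 212/3 + 212/3 + 212/3 = 212.

212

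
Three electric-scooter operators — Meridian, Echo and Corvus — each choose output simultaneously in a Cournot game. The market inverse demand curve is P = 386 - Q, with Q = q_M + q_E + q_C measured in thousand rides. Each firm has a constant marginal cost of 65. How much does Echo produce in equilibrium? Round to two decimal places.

Each firm earns π_i = (386 - Q)q_i - 65q_i.
First-order condition (treating rivals' output as given): 321 - 2q_i - Σ_{j≠i} q_j = 0.
With identical firms every q_j equals q_i, so Σ_{j≠i} q_j = 2q_i and 321 = 4q_i, giving q_i = 321/4.

80.25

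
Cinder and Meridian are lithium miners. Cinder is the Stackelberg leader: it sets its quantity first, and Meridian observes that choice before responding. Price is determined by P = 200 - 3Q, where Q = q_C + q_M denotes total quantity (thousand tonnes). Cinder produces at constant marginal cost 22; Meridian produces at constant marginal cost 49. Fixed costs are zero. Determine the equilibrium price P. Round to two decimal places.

The follower Meridian best-responds to any q_C: π_M = (200 - 3Q)q_M - 49q_M.
Follower FOC: 151 - 3q_C - 6q_M = 0, so q_M(q_C) = (151 - 3q_C)/6.
Cinder substitutes q_M(q_C) into its own profit: π_C = q_C(200 - 3q_C - (151 - 3q_C)/2) - 22q_C = (249/2 - (3/2)q_C)q_C - 22q_C.
Maximising: ∂π_C/∂q_C = 205/2 - 3q_C = 0, giving q_C = 205/6.
Then q_M = (151 - 3·(205/6))/6 = 97/12.
Total output Q = 169/4, so price P = 200 - 3·(169/4) = 293/4.

73.25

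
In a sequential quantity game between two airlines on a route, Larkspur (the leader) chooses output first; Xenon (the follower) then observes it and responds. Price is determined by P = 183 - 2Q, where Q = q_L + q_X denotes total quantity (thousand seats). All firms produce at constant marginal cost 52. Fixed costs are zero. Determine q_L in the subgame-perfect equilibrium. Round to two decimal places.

32.75

Solve by backward induction. Given q_L, the follower Xenon maximises π_X = (183 - 2q_L - 2q_X)q_X - 52q_X.
Setting the follower's marginal profit to zero, 131 - 2q_L - 4q_X = 0, i.e. q_X = (131 - 2q_L)/4.
The leader anticipates this reaction. Substituting into P = 183 - 2Q gives P = 235/2 - q_L, so π_L = (235/2 - q_L)q_L - 52q_L.
Maximising: ∂π_L/∂q_L = 131/2 - 2q_L = 0, giving q_L = 131/4.
Then q_X = (131 - 2·(131/4))/4 = 131/8.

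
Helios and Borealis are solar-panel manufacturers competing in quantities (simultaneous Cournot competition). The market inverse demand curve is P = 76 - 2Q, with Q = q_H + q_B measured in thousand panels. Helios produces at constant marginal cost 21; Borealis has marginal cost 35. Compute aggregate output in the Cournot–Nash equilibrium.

Helios's profit: π_H = (76 - 2Q)q_H - (21q_H). Setting ∂π_H/∂q_H = 0: 55 - 4q_H - 2(q_B) = 0.
Borealis's profit: π_B = (76 - 2Q)q_B - (35q_B). Setting ∂π_B/∂q_B = 0: 41 - 4q_B - 2(q_H) = 0.
Best responses: q_H = (55 - 2q_B)/4, q_B = (41 - 2q_H)/4.
Substituting one into the other gives q_H = 23/2 and q_B = 9/2.
Total output Q = 23/2 + 9/2 = 16.

16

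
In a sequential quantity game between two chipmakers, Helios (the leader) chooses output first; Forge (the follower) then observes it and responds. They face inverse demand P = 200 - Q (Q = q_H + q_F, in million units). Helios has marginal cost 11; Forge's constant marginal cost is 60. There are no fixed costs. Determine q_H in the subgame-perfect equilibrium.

119

Solve by backward induction. Given q_H, the follower Forge maximises π_F = (200 - q_H - q_F)q_F - 60q_F.
∂π_F/∂q_F = 140 - q_H - 2q_F = 0 gives the reaction function q_F = (140 - q_H)/2.
Helios substitutes q_F(q_H) into its own profit: π_H = q_H(200 - q_H - (140 - q_H)/2) - 11q_H = (130 - (1/2)q_H)q_H - 11q_H.
Maximising: ∂π_H/∂q_H = 119 - q_H = 0, giving q_H = 119.
Then q_F = (140 - 119)/2 = 21/2.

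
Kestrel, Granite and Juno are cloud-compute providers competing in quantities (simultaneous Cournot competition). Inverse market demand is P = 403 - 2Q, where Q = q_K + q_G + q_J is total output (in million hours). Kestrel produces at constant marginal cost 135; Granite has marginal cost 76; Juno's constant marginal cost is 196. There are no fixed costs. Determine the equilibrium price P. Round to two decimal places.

Kestrel's profit: π_K = (403 - 2Q)q_K - (135q_K). Setting ∂π_K/∂q_K = 0: 268 - 4q_K - 2(q_G + q_J) = 0.
Granite's first-order condition: 327 - 4q_G - 2(q_K + q_J) = 0.
Juno's profit: π_J = (403 - 2Q)q_J - (196q_J). Setting ∂π_J/∂q_J = 0: 207 - 4q_J - 2(q_K + q_G) = 0.
Adding the 3 conditions: 802 − 4Q − 4Q = 0, i.e. Q = 401/4.
Back-substituting: q_K = (268 − 401/2)/2 = 135/4, q_G = (327 − 401/2)/2 = 253/4, q_J = (207 − 401/2)/2 = 13/4.
Total output Q = 401/4, so price P = 403 - 2·(401/4) = 405/2.

202.50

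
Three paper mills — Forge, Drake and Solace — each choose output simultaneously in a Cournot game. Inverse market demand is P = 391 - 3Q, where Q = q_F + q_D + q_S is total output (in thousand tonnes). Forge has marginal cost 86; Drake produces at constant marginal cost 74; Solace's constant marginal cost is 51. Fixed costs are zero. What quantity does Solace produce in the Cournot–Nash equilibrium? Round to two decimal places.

33.17

Forge's profit: π_F = (391 - 3Q)q_F - (86q_F). Setting ∂π_F/∂q_F = 0: 305 - 6q_F - 3(q_D + q_S) = 0.
Drake's first-order condition: 317 - 6q_D - 3(q_F + q_S) = 0.
Solace's profit: π_S = (391 - 3Q)q_S - (51q_S). Setting ∂π_S/∂q_S = 0: 340 - 6q_S - 3(q_F + q_D) = 0.
Summing all 3 equations gives 962 − 12Q = 0, hence Q = 481/6.
Back-substituting: q_F = (305 − 481/2)/3 = 43/2, q_D = (317 − 481/2)/3 = 51/2, q_S = (340 − 481/2)/3 = 199/6.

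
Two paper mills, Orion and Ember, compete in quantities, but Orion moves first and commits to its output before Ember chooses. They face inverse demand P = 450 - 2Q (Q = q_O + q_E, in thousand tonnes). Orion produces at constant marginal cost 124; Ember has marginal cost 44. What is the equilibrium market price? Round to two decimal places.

The follower Ember best-responds to any q_O: π_E = (450 - 2Q)q_E - 44q_E.
Setting the follower's marginal profit to zero, 406 - 2q_O - 4q_E = 0, i.e. q_E = (406 - 2q_O)/4.
The leader anticipates this reaction. Substituting into P = 450 - 2Q gives P = 247 - q_O, so π_O = (247 - q_O)q_O - 124q_O.
Maximising: ∂π_O/∂q_O = 123 - 2q_O = 0, giving q_O = 123/2.
Then q_E = (406 - 2·(123/2))/4 = 283/4.
Total output Q = 529/4, so price P = 450 - 2·(529/4) = 371/2.

185.50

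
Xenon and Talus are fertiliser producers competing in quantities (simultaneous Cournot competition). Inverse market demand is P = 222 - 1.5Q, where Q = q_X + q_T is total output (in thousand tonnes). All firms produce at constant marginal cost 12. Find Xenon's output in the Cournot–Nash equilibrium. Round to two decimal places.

A representative firm's profit is π_i = q_i(222 - 1.5Q) - 12q_i.
Setting ∂π_i/∂q_i = 0 with rivals' quantities fixed: 210 - 3q_i - (3/2)q_j = 0.
By symmetry each firm produces the same amount; substituting q_j = q_i yields q_i = 210/(9/2) = 140/3.

46.67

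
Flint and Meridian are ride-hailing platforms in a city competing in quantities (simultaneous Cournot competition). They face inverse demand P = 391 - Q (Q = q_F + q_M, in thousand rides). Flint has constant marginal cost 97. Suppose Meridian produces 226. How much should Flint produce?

With the rival's output fixed at 226, Flint's profit is π_F = (391 - 226 - q_F)q_F - (97q_F) = (165 - q_F)q_F - (97q_F).
∂π_F/∂q_F = 68 - 2q_F = 0, so q_F = 34.

34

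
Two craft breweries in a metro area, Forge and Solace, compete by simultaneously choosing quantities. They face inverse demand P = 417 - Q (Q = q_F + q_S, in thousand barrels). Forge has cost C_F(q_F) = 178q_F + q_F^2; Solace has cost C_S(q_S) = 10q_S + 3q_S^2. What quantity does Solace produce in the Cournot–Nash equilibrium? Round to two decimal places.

44.81

Forge's profit: π_F = (417 - Q)q_F - (178q_F + q_F²). Setting ∂π_F/∂q_F = 0: 239 - 4q_F - (q_S) = 0.
Solace's first-order condition: 407 - 8q_S - (q_F) = 0.
So q_F = (239 - q_S)/4 and q_S = (407 - q_F)/8.
Solving the pair: q_F = 1505/31, q_S = 1389/31.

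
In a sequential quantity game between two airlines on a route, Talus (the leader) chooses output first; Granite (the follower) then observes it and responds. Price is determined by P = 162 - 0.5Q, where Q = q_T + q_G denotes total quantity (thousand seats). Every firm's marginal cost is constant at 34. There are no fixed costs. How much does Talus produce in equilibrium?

Solve by backward induction. Given q_T, the follower Granite maximises π_G = (162 - (1/2)q_T - (1/2)q_G)q_G - 34q_G.
Setting the follower's marginal profit to zero, 128 - (1/2)q_T - q_G = 0, i.e. q_G = (128 - (1/2)q_T).
Talus substitutes q_G(q_T) into its own profit: π_T = q_T(162 - (1/2)q_T - (128 - (1/2)q_T)/2) - 34q_T = (98 - (1/4)q_T)q_T - 34q_T.
Maximising: ∂π_T/∂q_T = 64 - (1/2)q_T = 0, giving q_T = 128.
Then q_G = (128 - (1/2)·128) = 64.

128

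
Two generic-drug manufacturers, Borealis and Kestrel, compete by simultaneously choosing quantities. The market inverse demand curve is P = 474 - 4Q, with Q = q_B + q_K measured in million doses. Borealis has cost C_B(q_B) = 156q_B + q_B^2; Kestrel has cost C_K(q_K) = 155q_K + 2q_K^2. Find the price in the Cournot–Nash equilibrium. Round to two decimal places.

302.54

Borealis's profit: π_B = (474 - 4Q)q_B - (156q_B + q_B²). Setting ∂π_B/∂q_B = 0: 318 - 10q_B - 4(q_K) = 0.
Kestrel's first-order condition: 319 - 12q_K - 4(q_B) = 0.
Best responses: q_B = (318 - 4q_K)/10, q_K = (319 - 4q_B)/12.
Solving the pair: q_B = 635/26, q_K = 959/52.
Total output Q = 42.8654, so price P = 474 - 4·42.8654 = 302.5385.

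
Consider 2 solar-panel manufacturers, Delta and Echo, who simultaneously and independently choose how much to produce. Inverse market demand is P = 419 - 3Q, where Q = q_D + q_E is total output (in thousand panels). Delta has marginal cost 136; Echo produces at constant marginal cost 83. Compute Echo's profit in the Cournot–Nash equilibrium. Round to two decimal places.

5604.48

Delta's profit: π_D = (419 - 3Q)q_D - (136q_D). Setting ∂π_D/∂q_D = 0: 283 - 6q_D - 3(q_E) = 0.
Echo's profit: π_E = (419 - 3Q)q_E - (83q_E). Setting ∂π_E/∂q_E = 0: 336 - 6q_E - 3(q_D) = 0.
Rearranging gives the reaction functions q_D = (283 - 3q_E)/6 and q_E = (336 - 3q_D)/6.
Substituting one into the other gives q_D = 230/9 and q_E = 389/9.
Price P = 419 - 3·(619/9) = 638/3.
Echo's profit: (638/3 - 83)·(389/9) = 5604.4815.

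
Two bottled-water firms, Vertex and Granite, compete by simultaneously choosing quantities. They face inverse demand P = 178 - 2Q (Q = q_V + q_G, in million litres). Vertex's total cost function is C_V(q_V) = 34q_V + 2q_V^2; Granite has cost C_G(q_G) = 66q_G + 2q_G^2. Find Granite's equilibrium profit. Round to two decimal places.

410.74

Vertex's profit: π_V = (178 - 2Q)q_V - (34q_V + 2q_V²). Setting ∂π_V/∂q_V = 0: 144 - 8q_V - 2(q_G) = 0.
Granite's first-order condition: 112 - 8q_G - 2(q_V) = 0.
Best responses: q_V = (144 - 2q_G)/8, q_G = (112 - 2q_V)/8.
Solving the pair: q_V = 232/15, q_G = 152/15.
Price P = 178 - 2·(128/5) = 634/5.
Granite's profit: (634/5)·(152/15) - 66·(152/15) - 2(152/15)² = 410.7378.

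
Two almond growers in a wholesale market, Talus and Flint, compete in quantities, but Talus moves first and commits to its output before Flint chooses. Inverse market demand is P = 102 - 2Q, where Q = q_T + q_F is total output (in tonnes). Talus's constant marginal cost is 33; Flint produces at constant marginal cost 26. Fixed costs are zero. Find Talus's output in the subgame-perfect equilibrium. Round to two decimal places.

Solve by backward induction. Given q_T, the follower Flint maximises π_F = (102 - 2q_T - 2q_F)q_F - 26q_F.
Setting the follower's marginal profit to zero, 76 - 2q_T - 4q_F = 0, i.e. q_F = (76 - 2q_T)/4.
Talus substitutes q_F(q_T) into its own profit: π_T = q_T(102 - 2q_T - (76 - 2q_T)/2) - 33q_T = (64 - q_T)q_T - 33q_T.
Maximising: ∂π_T/∂q_T = 31 - 2q_T = 0, giving q_T = 31/2.
Then q_F = (76 - 2·(31/2))/4 = 45/4.

15.50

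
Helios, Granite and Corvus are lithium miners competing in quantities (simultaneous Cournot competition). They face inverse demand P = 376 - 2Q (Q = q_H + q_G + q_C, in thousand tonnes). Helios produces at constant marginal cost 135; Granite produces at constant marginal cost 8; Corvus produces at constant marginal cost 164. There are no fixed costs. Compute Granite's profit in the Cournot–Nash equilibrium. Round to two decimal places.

13243.78

Helios's profit: π_H = (376 - 2Q)q_H - (135q_H). Setting ∂π_H/∂q_H = 0: 241 - 4q_H - 2(q_G + q_C) = 0.
Granite's profit: π_G = (376 - 2Q)q_G - (8q_G). Setting ∂π_G/∂q_G = 0: 368 - 4q_G - 2(q_H + q_C) = 0.
Corvus's first-order condition: 212 - 4q_C - 2(q_H + q_G) = 0.
Adding the 3 conditions: 821 − 4Q − 4Q = 0, i.e. Q = 821/8.
Back-substituting: q_H = (241 − 821/4)/2 = 143/8, q_G = (368 − 821/4)/2 = 651/8, q_C = (212 − 821/4)/2 = 27/8.
Price P = 376 - 2·(821/8) = 683/4.
Granite's profit: (683/4 - 8)·(651/8) = 13243.7813.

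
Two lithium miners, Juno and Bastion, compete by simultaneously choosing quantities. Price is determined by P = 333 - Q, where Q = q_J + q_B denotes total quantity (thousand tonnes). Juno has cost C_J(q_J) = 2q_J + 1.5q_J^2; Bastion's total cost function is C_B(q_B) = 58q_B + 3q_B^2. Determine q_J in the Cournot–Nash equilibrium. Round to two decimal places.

Juno's profit: π_J = (333 - Q)q_J - (2q_J + (3/2)q_J²). Setting ∂π_J/∂q_J = 0: 331 - 5q_J - (q_B) = 0.
Bastion's profit: π_B = (333 - Q)q_B - (58q_B + 3q_B²). Setting ∂π_B/∂q_B = 0: 275 - 8q_B - (q_J) = 0.
Best responses: q_J = (331 - q_B)/5, q_B = (275 - q_J)/8.
Solving the pair: q_J = 791/13, q_B = 348/13.

60.85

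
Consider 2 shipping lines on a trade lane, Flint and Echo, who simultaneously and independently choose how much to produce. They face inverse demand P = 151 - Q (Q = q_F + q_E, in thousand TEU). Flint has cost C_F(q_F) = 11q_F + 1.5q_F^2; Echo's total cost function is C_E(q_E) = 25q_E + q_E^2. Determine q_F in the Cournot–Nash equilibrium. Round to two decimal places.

Flint's profit: π_F = (151 - Q)q_F - (11q_F + (3/2)q_F²). Setting ∂π_F/∂q_F = 0: 140 - 5q_F - (q_E) = 0.
Echo's profit: π_E = (151 - Q)q_E - (25q_E + q_E²). Setting ∂π_E/∂q_E = 0: 126 - 4q_E - (q_F) = 0.
So q_F = (140 - q_E)/5 and q_E = (126 - q_F)/4.
Substituting one into the other gives q_F = 434/19 and q_E = 490/19.

22.84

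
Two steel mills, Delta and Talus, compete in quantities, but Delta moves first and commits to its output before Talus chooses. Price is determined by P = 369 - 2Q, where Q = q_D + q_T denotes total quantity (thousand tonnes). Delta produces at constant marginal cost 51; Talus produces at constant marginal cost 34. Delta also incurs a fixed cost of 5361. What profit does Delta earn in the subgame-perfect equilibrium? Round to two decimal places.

301.56

The follower Talus best-responds to any q_D: π_T = (369 - 2Q)q_T - 34q_T.
Setting the follower's marginal profit to zero, 335 - 2q_D - 4q_T = 0, i.e. q_T = (335 - 2q_D)/4.
Delta substitutes q_T(q_D) into its own profit: π_D = q_D(369 - 2q_D - (335 - 2q_D)/2) - 51q_D = (403/2 - q_D)q_D - 51q_D.
The leader's first-order condition 301/2 - 2q_D = 0 yields q_D = 301/4.
Then q_T = (335 - 2·(301/4))/4 = 369/8.
Price P = 369 - 2·(971/8) = 505/4.
Delta's profit: (505/4 - 51)·(301/4) - 5361 = 301.5625.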